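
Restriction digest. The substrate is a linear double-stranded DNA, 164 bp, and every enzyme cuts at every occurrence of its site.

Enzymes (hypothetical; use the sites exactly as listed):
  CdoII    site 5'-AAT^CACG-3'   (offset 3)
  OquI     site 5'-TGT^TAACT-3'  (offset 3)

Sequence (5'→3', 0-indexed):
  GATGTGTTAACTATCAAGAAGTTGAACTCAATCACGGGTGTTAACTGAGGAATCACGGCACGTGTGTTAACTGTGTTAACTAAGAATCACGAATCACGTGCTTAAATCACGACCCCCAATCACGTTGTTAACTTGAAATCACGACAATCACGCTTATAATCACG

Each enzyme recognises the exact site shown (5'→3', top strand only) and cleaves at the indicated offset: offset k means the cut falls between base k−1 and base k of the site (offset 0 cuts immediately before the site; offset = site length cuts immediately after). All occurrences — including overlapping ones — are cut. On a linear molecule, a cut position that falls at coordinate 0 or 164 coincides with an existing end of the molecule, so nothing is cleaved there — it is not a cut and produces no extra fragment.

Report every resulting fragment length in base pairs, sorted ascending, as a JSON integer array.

Per-enzyme occurrences:
  CdoII (AATCACG, off=3): starts [29, 50, 84, 91, 104, 117, 136, 145, 157] → cuts [32, 53, 87, 94, 107, 120, 139, 148, 160]
  OquI (TGTTAACT, off=3): starts [4, 38, 64, 73, 125] → cuts [7, 41, 67, 76, 128]

All cut coordinates (distinct, sorted): [7, 32, 41, 53, 67, 76, 87, 94, 107, 120, 128, 139, 148, 160]

Fragments:
  [0,7): 7 bp
  [7,32): 25 bp
  [32,41): 9 bp
  [41,53): 12 bp
  [53,67): 14 bp
  [67,76): 9 bp
  [76,87): 11 bp
  [87,94): 7 bp
  [94,107): 13 bp
  [107,120): 13 bp
  [120,128): 8 bp
  [128,139): 11 bp
  [139,148): 9 bp
  [148,160): 12 bp
  [160,164): 4 bp

[4,7,7,8,9,9,9,11,11,12,12,13,13,14,25]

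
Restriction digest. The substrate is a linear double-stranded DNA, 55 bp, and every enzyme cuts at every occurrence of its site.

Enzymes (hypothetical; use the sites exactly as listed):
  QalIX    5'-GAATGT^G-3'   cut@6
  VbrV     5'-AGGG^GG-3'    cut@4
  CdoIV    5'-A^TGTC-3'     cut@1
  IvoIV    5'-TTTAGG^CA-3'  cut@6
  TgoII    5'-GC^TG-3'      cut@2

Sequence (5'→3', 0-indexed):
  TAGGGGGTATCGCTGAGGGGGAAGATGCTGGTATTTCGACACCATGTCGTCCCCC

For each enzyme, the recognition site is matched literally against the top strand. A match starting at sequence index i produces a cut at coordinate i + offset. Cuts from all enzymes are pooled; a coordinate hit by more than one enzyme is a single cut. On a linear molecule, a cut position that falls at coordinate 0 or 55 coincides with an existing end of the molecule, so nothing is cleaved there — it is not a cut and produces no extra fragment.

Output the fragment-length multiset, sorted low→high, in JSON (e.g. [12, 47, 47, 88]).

Per-enzyme occurrences:
  QalIX (GAATGTG, off=6): no sites
  VbrV (AGGGGG, off=4): starts [1, 15] → cuts [5, 19]
  CdoIV (ATGTC, off=1): starts [43] → cuts [44]
  IvoIV (TTTAGGCA, off=6): no sites
  TgoII (GCTG, off=2): starts [11, 26] → cuts [13, 28]

Pooled cuts: [5, 13, 19, 28, 44]

Fragments:
  [0,5): 5 bp
  [5,13): 8 bp
  [13,19): 6 bp
  [19,28): 9 bp
  [28,44): 16 bp
  [44,55): 11 bp

[5,6,8,9,11,16]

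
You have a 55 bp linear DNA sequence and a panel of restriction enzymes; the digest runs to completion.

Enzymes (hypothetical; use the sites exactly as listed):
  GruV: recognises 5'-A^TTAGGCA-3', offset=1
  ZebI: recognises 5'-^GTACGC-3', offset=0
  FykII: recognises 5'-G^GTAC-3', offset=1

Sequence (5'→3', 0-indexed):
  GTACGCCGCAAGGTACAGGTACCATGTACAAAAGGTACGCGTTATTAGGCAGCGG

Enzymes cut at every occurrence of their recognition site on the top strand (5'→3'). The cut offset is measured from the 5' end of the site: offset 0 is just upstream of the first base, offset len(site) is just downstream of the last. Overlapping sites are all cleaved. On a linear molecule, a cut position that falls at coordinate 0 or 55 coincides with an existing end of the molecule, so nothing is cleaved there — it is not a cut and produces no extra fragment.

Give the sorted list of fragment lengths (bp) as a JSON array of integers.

[6,10,11,12,16]

Scan for sites:
  GruV ATTAGGCA/1: at [43] ⇒ [44]
  ZebI GTACGC/0: at [0, 34] ⇒ [34] (position 0 is a terminus of the linear molecule — no cut)
  FykII GGTAC/1: at [11, 17, 33] ⇒ [12, 18, 34]

Pooled cuts: [12, 18, 34, 44]

Fragment lengths:
  [0,12): 12 bp
  [12,18): 6 bp
  [18,34): 16 bp
  [34,44): 10 bp
  [44,55): 11 bp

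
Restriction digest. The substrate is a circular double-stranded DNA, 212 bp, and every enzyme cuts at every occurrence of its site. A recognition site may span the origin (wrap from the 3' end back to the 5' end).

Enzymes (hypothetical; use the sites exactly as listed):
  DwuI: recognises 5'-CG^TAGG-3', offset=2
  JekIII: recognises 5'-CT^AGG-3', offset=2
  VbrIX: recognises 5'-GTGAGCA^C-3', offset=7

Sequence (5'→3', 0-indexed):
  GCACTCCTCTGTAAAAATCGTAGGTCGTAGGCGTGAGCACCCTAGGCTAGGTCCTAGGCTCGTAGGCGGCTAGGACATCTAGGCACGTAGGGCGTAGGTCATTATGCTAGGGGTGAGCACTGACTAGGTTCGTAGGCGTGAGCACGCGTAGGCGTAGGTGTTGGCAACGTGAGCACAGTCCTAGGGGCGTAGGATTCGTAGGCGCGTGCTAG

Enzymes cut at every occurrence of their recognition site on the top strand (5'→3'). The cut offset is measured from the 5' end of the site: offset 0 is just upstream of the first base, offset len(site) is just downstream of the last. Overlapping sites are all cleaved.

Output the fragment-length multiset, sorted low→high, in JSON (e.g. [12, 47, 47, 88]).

[4,4,5,6,6,7,7,7,7,7,7,7,7,9,9,9,11,12,12,12,14,21,22]

Scan for sites:
  DwuI (CGTAGG, off=2): starts [18, 25, 60, 85, 92, 130, 146, 152, 187, 196] → cuts [20, 27, 62, 87, 94, 132, 148, 154, 189, 198]
  JekIII (CTAGG, off=2): starts [41, 46, 53, 69, 78, 106, 123, 180, 208] → cuts [43, 48, 55, 71, 80, 108, 125, 182, 210]
  VbrIX (GTGAGCAC, off=7): starts [32, 112, 137, 168] → cuts [39, 119, 144, 175]

All cut coordinates (distinct, sorted): [20, 27, 39, 43, 48, 55, 62, 71, 80, 87, 94, 108, 119, 125, 132, 144, 148, 154, 175, 182, 189, 198, 210]

Fragment lengths:
  20→27: 7 bp
  27→39: 12 bp
  39→43: 4 bp
  43→48: 5 bp
  48→55: 7 bp
  55→62: 7 bp
  62→71: 9 bp
  71→80: 9 bp
  80→87: 7 bp
  87→94: 7 bp
  94→108: 14 bp
  108→119: 11 bp
  119→125: 6 bp
  125→132: 7 bp
  132→144: 12 bp
  144→148: 4 bp
  148→154: 6 bp
  154→175: 21 bp
  175→182: 7 bp
  182→189: 7 bp
  189→198: 9 bp
  198→210: 12 bp
  210→20 (wrap): 212-210+20 = 22 bp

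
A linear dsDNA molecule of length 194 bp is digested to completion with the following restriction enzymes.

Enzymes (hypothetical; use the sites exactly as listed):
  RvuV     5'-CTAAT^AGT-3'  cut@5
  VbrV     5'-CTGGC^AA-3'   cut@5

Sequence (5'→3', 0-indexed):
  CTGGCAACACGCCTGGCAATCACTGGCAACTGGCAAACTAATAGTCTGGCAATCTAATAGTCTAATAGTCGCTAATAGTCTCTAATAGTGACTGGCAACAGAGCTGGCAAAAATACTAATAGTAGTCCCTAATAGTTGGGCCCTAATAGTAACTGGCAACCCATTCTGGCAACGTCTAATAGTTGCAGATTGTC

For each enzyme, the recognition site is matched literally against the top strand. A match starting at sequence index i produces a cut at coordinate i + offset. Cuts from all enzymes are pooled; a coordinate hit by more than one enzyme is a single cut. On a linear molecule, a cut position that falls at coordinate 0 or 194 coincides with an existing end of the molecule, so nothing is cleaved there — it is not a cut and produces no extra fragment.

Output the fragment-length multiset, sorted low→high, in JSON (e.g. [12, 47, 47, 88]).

[5,7,8,8,8,8,10,10,10,10,10,10,12,12,12,13,13,14,14]

Site scan:
  RvuV CTAATAGT/5: at [37, 53, 61, 71, 81, 115, 128, 142, 175] ⇒ [42, 58, 66, 76, 86, 120, 133, 147, 180]
  VbrV CTGGCAA/5: at [0, 12, 22, 29, 45, 91, 103, 152, 165] ⇒ [5, 17, 27, 34, 50, 96, 108, 157, 170]

All cut coordinates (distinct, sorted): [5, 17, 27, 34, 42, 50, 58, 66, 76, 86, 96, 108, 120, 133, 147, 157, 170, 180]

Fragments:
  [0,5): 5 bp
  [5,17): 12 bp
  [17,27): 10 bp
  [27,34): 7 bp
  [34,42): 8 bp
  [42,50): 8 bp
  [50,58): 8 bp
  [58,66): 8 bp
  [66,76): 10 bp
  [76,86): 10 bp
  [86,96): 10 bp
  [96,108): 12 bp
  [108,120): 12 bp
  [120,133): 13 bp
  [133,147): 14 bp
  [147,157): 10 bp
  [157,170): 13 bp
  [170,180): 10 bp
  [180,194): 14 bp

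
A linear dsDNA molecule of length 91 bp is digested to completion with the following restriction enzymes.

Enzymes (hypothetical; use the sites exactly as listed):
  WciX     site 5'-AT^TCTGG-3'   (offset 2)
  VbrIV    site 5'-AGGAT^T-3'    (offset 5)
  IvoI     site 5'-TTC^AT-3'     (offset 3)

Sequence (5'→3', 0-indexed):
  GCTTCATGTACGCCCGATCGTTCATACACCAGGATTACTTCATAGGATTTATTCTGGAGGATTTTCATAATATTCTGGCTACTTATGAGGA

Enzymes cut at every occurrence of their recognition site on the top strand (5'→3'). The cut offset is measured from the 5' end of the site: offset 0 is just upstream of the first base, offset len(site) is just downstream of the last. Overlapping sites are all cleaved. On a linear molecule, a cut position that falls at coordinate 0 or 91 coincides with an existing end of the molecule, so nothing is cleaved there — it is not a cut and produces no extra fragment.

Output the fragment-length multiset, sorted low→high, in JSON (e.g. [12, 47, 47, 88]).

Site scan:
  WciX (ATTCTGG, off=2): starts [50, 71] → cuts [52, 73]
  VbrIV (AGGATT, off=5): starts [30, 43, 57] → cuts [35, 48, 62]
  IvoI (TTCAT, off=3): starts [2, 20, 38, 63] → cuts [5, 23, 41, 66]

Pooled cuts: [5, 23, 35, 41, 48, 52, 62, 66, 73]

Fragments:
  [0,5): 5 bp
  [5,23): 18 bp
  [23,35): 12 bp
  [35,41): 6 bp
  [41,48): 7 bp
  [48,52): 4 bp
  [52,62): 10 bp
  [62,66): 4 bp
  [66,73): 7 bp
  [73,91): 18 bp

[4,4,5,6,7,7,10,12,18,18]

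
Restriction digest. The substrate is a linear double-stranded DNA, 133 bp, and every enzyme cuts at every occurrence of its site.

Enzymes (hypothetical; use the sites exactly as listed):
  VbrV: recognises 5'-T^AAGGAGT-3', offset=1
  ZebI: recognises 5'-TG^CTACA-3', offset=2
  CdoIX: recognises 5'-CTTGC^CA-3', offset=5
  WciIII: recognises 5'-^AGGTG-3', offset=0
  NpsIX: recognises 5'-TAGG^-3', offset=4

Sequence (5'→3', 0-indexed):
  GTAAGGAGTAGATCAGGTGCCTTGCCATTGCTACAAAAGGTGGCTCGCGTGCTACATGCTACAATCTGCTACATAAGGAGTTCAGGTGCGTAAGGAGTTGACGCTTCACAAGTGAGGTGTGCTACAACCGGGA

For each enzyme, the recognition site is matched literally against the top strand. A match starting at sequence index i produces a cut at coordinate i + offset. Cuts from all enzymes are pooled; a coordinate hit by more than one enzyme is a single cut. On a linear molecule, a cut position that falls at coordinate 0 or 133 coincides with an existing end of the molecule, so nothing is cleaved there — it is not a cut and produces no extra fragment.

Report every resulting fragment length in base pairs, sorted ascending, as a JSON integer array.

Per-enzyme occurrences:
  VbrV TAAGGAGT/1: at [1, 73, 90] ⇒ [2, 74, 91]
  ZebI TGCTACA/2: at [28, 49, 56, 66, 119] ⇒ [30, 51, 58, 68, 121]
  CdoIX CTTGCCA/5: at [20] ⇒ [25]
  WciIII AGGTG/0: at [14, 37, 83, 114] ⇒ [14, 37, 83, 114]
  NpsIX (TAGG, off=4): no sites

Pooled cuts: [2, 14, 25, 30, 37, 51, 58, 68, 74, 83, 91, 114, 121]

Fragments:
  [0,2): 2 bp
  [2,14): 12 bp
  [14,25): 11 bp
  [25,30): 5 bp
  [30,37): 7 bp
  [37,51): 14 bp
  [51,58): 7 bp
  [58,68): 10 bp
  [68,74): 6 bp
  [74,83): 9 bp
  [83,91): 8 bp
  [91,114): 23 bp
  [114,121): 7 bp
  [121,133): 12 bp

[2,5,6,7,7,7,8,9,10,11,12,12,14,23]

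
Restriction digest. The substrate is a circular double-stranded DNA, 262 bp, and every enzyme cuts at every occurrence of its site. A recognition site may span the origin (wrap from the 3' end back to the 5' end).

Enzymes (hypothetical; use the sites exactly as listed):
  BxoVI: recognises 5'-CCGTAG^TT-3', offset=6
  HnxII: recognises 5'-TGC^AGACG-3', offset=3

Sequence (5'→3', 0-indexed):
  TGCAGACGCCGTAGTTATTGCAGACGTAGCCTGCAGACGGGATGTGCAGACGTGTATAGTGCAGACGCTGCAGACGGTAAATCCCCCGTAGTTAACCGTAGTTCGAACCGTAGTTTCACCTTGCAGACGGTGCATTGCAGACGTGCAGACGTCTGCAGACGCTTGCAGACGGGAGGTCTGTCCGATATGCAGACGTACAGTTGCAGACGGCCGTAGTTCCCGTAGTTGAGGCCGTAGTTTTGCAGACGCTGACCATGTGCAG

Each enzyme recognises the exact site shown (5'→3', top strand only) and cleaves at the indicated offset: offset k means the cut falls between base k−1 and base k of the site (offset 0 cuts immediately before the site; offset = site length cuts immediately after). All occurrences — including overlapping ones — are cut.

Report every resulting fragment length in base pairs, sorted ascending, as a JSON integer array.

[6,7,8,9,9,10,10,10,11,11,12,12,12,13,13,14,14,15,20,22,24]

Site scan:
  BxoVI (CCGTAGTT, off=6): starts [8, 85, 95, 107, 210, 219, 231] → cuts [14, 91, 101, 113, 216, 225, 237]
  HnxII (TGCAGACG, off=3): starts [0, 18, 31, 44, 59, 68, 121, 135, 143, 153, 163, 187, 201, 240] → cuts [3, 21, 34, 47, 62, 71, 124, 138, 146, 156, 166, 190, 204, 243]

Pooled cuts: [3, 14, 21, 34, 47, 62, 71, 91, 101, 113, 124, 138, 146, 156, 166, 190, 204, 216, 225, 237, 243]

Fragments:
  3→14: 11 bp
  14→21: 7 bp
  21→34: 13 bp
  34→47: 13 bp
  47→62: 15 bp
  62→71: 9 bp
  71→91: 20 bp
  91→101: 10 bp
  101→113: 12 bp
  113→124: 11 bp
  124→138: 14 bp
  138→146: 8 bp
  146→156: 10 bp
  156→166: 10 bp
  166→190: 24 bp
  190→204: 14 bp
  204→216: 12 bp
  216→225: 9 bp
  225→237: 12 bp
  237→243: 6 bp
  243→3 (wrap): 262-243+3 = 22 bp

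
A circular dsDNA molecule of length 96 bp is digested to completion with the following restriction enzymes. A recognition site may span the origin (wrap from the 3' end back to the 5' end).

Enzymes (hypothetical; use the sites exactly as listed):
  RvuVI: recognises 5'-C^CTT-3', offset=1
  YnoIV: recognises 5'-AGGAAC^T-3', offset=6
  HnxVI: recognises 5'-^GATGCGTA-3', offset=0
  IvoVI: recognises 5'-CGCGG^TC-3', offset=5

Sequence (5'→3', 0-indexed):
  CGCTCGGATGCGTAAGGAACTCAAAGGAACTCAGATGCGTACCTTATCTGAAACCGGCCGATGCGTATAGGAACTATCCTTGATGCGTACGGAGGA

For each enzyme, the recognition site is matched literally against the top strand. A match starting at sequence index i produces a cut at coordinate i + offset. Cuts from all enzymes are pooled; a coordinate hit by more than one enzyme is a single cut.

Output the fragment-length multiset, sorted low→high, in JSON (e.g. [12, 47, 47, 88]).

Scan for sites:
  RvuVI CCTT/1: at [41, 77] ⇒ [42, 78]
  YnoIV AGGAACT/6: at [14, 24, 68] ⇒ [20, 30, 74]
  HnxVI GATGCGTA/0: at [6, 33, 59, 81] ⇒ [6, 33, 59, 81]
  IvoVI (CGCGGTC, off=5): no sites

Pooled cuts: [6, 20, 30, 33, 42, 59, 74, 78, 81]

Fragment lengths:
  6→20: 14 bp
  20→30: 10 bp
  30→33: 3 bp
  33→42: 9 bp
  42→59: 17 bp
  59→74: 15 bp
  74→78: 4 bp
  78→81: 3 bp
  81→6 (wrap): 96-81+6 = 21 bp

[3,3,4,9,10,14,15,17,21]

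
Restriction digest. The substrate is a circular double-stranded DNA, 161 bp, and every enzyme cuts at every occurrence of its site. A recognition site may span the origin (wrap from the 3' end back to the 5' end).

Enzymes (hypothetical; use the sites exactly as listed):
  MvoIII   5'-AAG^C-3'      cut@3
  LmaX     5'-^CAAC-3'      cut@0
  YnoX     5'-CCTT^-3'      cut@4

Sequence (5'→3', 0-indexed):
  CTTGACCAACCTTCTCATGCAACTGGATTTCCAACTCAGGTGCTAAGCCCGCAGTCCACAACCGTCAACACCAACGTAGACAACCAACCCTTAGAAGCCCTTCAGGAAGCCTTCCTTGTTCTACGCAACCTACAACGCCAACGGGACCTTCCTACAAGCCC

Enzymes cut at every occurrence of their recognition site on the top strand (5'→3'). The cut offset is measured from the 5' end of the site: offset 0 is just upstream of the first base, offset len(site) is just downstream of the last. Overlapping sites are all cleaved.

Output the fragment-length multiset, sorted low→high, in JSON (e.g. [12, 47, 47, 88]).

[3,4,4,4,5,5,6,6,6,6,7,7,7,7,8,8,8,9,11,12,12,16]

Per-enzyme occurrences:
  MvoIII AAGC/3: at [44, 94, 106, 155] ⇒ [47, 97, 109, 158]
  LmaX CAAC/0: at [6, 19, 31, 58, 65, 71, 80, 84, 125, 132, 138] ⇒ [6, 19, 31, 58, 65, 71, 80, 84, 125, 132, 138]
  YnoX CCTT/4: at [9, 88, 98, 109, 113, 146, 160] ⇒ [3, 13, 92, 102, 113, 117, 150]

Pooled cuts: [3, 6, 13, 19, 31, 47, 58, 65, 71, 80, 84, 92, 97, 102, 109, 113, 117, 125, 132, 138, 150, 158]

Fragments:
  3→6: 3 bp
  6→13: 7 bp
  13→19: 6 bp
  19→31: 12 bp
  31→47: 16 bp
  47→58: 11 bp
  58→65: 7 bp
  65→71: 6 bp
  71→80: 9 bp
  80→84: 4 bp
  84→92: 8 bp
  92→97: 5 bp
  97→102: 5 bp
  102→109: 7 bp
  109→113: 4 bp
  113→117: 4 bp
  117→125: 8 bp
  125→132: 7 bp
  132→138: 6 bp
  138→150: 12 bp
  150→158: 8 bp
  158→3 (wrap): 161-158+3 = 6 bp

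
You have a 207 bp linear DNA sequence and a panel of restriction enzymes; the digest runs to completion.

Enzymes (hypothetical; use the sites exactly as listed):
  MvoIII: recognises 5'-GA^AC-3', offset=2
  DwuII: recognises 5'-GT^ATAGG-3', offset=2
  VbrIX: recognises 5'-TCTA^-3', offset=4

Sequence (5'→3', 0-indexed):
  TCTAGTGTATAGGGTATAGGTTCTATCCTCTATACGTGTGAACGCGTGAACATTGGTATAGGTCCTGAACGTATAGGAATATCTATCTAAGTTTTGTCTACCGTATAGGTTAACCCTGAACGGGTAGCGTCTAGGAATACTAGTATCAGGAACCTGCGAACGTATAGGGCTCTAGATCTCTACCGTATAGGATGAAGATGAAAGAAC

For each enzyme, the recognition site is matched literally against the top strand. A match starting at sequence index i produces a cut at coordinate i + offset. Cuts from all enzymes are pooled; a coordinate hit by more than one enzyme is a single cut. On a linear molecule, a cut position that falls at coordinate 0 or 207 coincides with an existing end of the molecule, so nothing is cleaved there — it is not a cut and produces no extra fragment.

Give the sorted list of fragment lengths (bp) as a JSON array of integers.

[2,4,4,4,4,4,4,4,7,7,8,8,8,8,9,10,11,11,11,13,14,15,18,19]

Scan for sites:
  MvoIII (GAAC, off=2): starts [39, 47, 66, 117, 149, 157, 203] → cuts [41, 49, 68, 119, 151, 159, 205]
  DwuII (GTATAGG, off=2): starts [6, 13, 55, 70, 102, 161, 184] → cuts [8, 15, 57, 72, 104, 163, 186]
  VbrIX (TCTA, off=4): starts [0, 21, 28, 81, 85, 96, 129, 170, 178] → cuts [4, 25, 32, 85, 89, 100, 133, 174, 182]

Pooled cuts: [4, 8, 15, 25, 32, 41, 49, 57, 68, 72, 85, 89, 100, 104, 119, 133, 151, 159, 163, 174, 182, 186, 205]

Fragment lengths:
  [0,4): 4 bp
  [4,8): 4 bp
  [8,15): 7 bp
  [15,25): 10 bp
  [25,32): 7 bp
  [32,41): 9 bp
  [41,49): 8 bp
  [49,57): 8 bp
  [57,68): 11 bp
  [68,72): 4 bp
  [72,85): 13 bp
  [85,89): 4 bp
  [89,100): 11 bp
  [100,104): 4 bp
  [104,119): 15 bp
  [119,133): 14 bp
  [133,151): 18 bp
  [151,159): 8 bp
  [159,163): 4 bp
  [163,174): 11 bp
  [174,182): 8 bp
  [182,186): 4 bp
  [186,205): 19 bp
  [205,207): 2 bp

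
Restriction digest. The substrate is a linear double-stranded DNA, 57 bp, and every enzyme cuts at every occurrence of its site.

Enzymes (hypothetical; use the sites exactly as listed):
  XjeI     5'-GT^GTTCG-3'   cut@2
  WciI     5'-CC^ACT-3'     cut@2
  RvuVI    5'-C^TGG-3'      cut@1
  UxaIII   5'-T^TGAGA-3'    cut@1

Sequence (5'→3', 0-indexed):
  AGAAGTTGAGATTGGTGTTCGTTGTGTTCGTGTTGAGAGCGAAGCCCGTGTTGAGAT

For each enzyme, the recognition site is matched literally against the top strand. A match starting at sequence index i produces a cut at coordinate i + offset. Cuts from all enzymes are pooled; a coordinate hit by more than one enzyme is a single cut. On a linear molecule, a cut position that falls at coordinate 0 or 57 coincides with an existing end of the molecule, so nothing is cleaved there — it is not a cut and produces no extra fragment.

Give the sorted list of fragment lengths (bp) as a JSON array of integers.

[6,6,8,9,10,18]

Per-enzyme occurrences:
  XjeI (GTGTTCG, off=2): starts [14, 23] → cuts [16, 25]
  WciI (CCACT, off=2): no sites
  RvuVI (CTGG, off=1): no sites
  UxaIII (TTGAGA, off=1): starts [5, 32, 50] → cuts [6, 33, 51]

Pooled cuts: [6, 16, 25, 33, 51]

Fragments:
  [0,6): 6 bp
  [6,16): 10 bp
  [16,25): 9 bp
  [25,33): 8 bp
  [33,51): 18 bp
  [51,57): 6 bp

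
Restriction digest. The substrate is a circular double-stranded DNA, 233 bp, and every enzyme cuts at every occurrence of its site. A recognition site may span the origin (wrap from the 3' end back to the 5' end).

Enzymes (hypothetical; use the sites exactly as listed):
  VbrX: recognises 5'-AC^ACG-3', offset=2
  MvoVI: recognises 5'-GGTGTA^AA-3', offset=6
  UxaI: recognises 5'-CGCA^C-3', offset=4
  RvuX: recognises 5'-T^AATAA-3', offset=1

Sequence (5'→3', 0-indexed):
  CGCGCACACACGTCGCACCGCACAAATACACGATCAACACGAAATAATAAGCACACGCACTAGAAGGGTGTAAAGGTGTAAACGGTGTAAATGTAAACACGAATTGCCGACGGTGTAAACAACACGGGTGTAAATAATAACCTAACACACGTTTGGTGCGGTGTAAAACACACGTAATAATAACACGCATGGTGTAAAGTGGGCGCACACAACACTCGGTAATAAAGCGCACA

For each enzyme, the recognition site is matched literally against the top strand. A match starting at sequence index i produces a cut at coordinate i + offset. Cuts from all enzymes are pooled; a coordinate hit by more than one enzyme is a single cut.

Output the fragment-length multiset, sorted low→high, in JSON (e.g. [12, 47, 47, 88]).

Per-enzyme occurrences:
  VbrX (ACACG, off=2): starts [7, 27, 36, 52, 96, 121, 146, 169, 182, 230] → cuts [9, 29, 38, 54, 98, 123, 148, 171, 184, 232]
  MvoVI (GGTGTAAA, off=6): starts [66, 74, 83, 111, 126, 159, 190] → cuts [72, 80, 89, 117, 132, 165, 196]
  UxaI (CGCAC, off=4): starts [2, 13, 18, 55, 203, 227] → cuts [6, 17, 22, 59, 207, 231]
  RvuX (TAATAA, off=1): starts [44, 134, 174, 177, 219] → cuts [45, 135, 175, 178, 220]

Pooled cuts: [6, 9, 17, 22, 29, 38, 45, 54, 59, 72, 80, 89, 98, 117, 123, 132, 135, 148, 165, 171, 175, 178, 184, 196, 207, 220, 231, 232]

Fragment lengths:
  6→9: 3 bp
  9→17: 8 bp
  17→22: 5 bp
  22→29: 7 bp
  29→38: 9 bp
  38→45: 7 bp
  45→54: 9 bp
  54→59: 5 bp
  59→72: 13 bp
  72→80: 8 bp
  80→89: 9 bp
  89→98: 9 bp
  98→117: 19 bp
  117→123: 6 bp
  123→132: 9 bp
  132→135: 3 bp
  135→148: 13 bp
  148→165: 17 bp
  165→171: 6 bp
  171→175: 4 bp
  175→178: 3 bp
  178→184: 6 bp
  184→196: 12 bp
  196→207: 11 bp
  207→220: 13 bp
  220→231: 11 bp
  231→232: 1 bp
  232→6 (wrap): 233-232+6 = 7 bp

[1,3,3,3,4,5,5,6,6,6,7,7,7,8,8,9,9,9,9,9,11,11,12,13,13,13,17,19]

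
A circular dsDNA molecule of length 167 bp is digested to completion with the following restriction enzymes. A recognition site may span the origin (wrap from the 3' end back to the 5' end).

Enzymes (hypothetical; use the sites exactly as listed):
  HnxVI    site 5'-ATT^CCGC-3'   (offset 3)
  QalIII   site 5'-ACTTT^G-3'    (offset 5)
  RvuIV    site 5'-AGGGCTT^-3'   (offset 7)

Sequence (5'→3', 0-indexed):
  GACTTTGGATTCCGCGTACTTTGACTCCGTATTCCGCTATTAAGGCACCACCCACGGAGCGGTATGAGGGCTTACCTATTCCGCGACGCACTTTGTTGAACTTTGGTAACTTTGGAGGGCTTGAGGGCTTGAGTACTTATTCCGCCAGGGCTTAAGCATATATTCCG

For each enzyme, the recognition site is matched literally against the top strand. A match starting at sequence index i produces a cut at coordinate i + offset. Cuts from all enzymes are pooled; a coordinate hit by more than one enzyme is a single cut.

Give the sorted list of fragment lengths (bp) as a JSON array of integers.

[5,7,8,9,9,10,11,11,11,12,14,20,40]

Scan for sites:
  HnxVI (ATTCCGC, off=3): starts [8, 30, 77, 138] → cuts [11, 33, 80, 141]
  QalIII (ACTTTG, off=5): starts [1, 17, 89, 99, 108] → cuts [6, 22, 94, 104, 113]
  RvuIV (AGGGCTT, off=7): starts [66, 115, 123, 146] → cuts [73, 122, 130, 153]

All cut coordinates (distinct, sorted): [6, 11, 22, 33, 73, 80, 94, 104, 113, 122, 130, 141, 153]

Fragment lengths:
  6→11: 5 bp
  11→22: 11 bp
  22→33: 11 bp
  33→73: 40 bp
  73→80: 7 bp
  80→94: 14 bp
  94→104: 10 bp
  104→113: 9 bp
  113→122: 9 bp
  122→130: 8 bp
  130→141: 11 bp
  141→153: 12 bp
  153→6 (wrap): 167-153+6 = 20 bp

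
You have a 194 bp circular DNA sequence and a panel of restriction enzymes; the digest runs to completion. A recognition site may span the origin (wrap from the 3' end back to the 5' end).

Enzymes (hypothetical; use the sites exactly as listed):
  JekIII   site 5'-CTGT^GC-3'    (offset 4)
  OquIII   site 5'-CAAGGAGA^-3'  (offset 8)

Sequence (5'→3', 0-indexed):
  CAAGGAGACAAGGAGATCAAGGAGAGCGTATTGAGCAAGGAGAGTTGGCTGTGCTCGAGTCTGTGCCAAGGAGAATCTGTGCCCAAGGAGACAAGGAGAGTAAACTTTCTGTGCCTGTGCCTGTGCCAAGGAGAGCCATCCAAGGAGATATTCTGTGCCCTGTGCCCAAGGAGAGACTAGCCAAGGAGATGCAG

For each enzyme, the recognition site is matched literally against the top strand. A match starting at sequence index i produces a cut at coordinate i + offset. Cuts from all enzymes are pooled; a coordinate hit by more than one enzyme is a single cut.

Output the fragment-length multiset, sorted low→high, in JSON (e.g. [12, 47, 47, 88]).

[6,6,6,7,8,8,8,9,9,10,10,11,11,12,13,13,14,15,18]

Per-enzyme occurrences:
  JekIII CTGTGC/4: at [48, 60, 76, 108, 114, 120, 152, 159] ⇒ [52, 64, 80, 112, 118, 124, 156, 163]
  OquIII CAAGGAGA/8: at [0, 8, 17, 35, 66, 83, 91, 126, 140, 166, 181] ⇒ [8, 16, 25, 43, 74, 91, 99, 134, 148, 174, 189]

Pooled cuts: [8, 16, 25, 43, 52, 64, 74, 80, 91, 99, 112, 118, 124, 134, 148, 156, 163, 174, 189]

Fragments:
  8→16: 8 bp
  16→25: 9 bp
  25→43: 18 bp
  43→52: 9 bp
  52→64: 12 bp
  64→74: 10 bp
  74→80: 6 bp
  80→91: 11 bp
  91→99: 8 bp
  99→112: 13 bp
  112→118: 6 bp
  118→124: 6 bp
  124→134: 10 bp
  134→148: 14 bp
  148→156: 8 bp
  156→163: 7 bp
  163→174: 11 bp
  174→189: 15 bp
  189→8 (wrap): 194-189+8 = 13 bp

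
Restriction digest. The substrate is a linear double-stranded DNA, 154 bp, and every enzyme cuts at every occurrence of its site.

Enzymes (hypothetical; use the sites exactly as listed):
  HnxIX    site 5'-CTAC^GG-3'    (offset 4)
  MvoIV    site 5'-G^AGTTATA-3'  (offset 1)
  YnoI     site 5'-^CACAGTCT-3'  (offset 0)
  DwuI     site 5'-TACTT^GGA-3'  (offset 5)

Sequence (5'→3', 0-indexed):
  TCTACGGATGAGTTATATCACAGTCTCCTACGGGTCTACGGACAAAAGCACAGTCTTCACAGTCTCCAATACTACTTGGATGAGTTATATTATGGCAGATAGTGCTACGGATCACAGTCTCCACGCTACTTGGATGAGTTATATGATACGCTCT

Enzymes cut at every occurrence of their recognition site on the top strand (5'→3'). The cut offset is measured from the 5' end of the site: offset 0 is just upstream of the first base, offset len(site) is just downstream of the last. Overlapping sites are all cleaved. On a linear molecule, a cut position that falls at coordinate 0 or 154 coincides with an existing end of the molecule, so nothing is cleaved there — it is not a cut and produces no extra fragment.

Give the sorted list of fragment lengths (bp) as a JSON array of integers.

[4,5,5,5,5,8,8,9,9,13,18,19,20,26]

Site scan:
  HnxIX CTACGG/4: at [1, 27, 35, 104] ⇒ [5, 31, 39, 108]
  MvoIV GAGTTATA/1: at [9, 81, 135] ⇒ [10, 82, 136]
  YnoI CACAGTCT/0: at [18, 48, 57, 112] ⇒ [18, 48, 57, 112]
  DwuI TACTTGGA/5: at [72, 126] ⇒ [77, 131]

Pooled cuts: [5, 10, 18, 31, 39, 48, 57, 77, 82, 108, 112, 131, 136]

Fragment lengths:
  [0,5): 5 bp
  [5,10): 5 bp
  [10,18): 8 bp
  [18,31): 13 bp
  [31,39): 8 bp
  [39,48): 9 bp
  [48,57): 9 bp
  [57,77): 20 bp
  [77,82): 5 bp
  [82,108): 26 bp
  [108,112): 4 bp
  [112,131): 19 bp
  [131,136): 5 bp
  [136,154): 18 bp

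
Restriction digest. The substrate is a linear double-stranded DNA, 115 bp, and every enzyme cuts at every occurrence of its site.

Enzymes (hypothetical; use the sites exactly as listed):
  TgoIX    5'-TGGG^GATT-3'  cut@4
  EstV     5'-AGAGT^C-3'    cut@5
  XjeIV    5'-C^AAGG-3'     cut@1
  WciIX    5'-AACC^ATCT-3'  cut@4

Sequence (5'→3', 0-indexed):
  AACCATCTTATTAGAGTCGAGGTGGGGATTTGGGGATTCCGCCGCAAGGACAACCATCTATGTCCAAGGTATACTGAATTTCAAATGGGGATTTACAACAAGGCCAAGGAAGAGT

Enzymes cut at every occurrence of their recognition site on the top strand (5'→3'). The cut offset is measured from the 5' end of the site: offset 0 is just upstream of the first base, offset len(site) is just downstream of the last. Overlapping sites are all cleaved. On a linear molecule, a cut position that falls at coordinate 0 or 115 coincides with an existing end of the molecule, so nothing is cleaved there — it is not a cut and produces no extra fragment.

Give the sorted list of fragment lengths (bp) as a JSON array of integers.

Per-enzyme occurrences:
  TgoIX (TGGGGATT, off=4): starts [22, 30, 85] → cuts [26, 34, 89]
  EstV (AGAGTC, off=5): starts [12] → cuts [17]
  XjeIV (CAAGG, off=1): starts [44, 64, 98, 104] → cuts [45, 65, 99, 105]
  WciIX (AACCATCT, off=4): starts [0, 51] → cuts [4, 55]

All cut coordinates (distinct, sorted): [4, 17, 26, 34, 45, 55, 65, 89, 99, 105]

Fragments:
  [0,4): 4 bp
  [4,17): 13 bp
  [17,26): 9 bp
  [26,34): 8 bp
  [34,45): 11 bp
  [45,55): 10 bp
  [55,65): 10 bp
  [65,89): 24 bp
  [89,99): 10 bp
  [99,105): 6 bp
  [105,115): 10 bp

[4,6,8,9,10,10,10,10,11,13,24]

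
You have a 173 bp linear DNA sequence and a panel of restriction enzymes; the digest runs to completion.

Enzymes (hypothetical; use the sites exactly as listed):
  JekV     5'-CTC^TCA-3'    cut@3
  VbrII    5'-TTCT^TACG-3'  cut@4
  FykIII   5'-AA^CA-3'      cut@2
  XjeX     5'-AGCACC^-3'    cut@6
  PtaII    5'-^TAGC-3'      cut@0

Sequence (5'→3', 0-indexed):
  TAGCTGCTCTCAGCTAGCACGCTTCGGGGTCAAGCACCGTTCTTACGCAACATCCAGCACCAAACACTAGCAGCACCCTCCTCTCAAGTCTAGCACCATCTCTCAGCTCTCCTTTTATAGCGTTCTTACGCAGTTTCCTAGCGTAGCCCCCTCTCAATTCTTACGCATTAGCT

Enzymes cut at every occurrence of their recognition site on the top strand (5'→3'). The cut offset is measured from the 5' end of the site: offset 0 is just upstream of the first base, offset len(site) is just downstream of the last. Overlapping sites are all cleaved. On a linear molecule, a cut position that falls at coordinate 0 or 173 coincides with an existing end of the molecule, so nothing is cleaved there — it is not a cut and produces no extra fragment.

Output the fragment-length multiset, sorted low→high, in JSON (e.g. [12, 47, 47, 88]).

Per-enzyme occurrences:
  JekV (CTCTCA, off=3): starts [6, 80, 99, 150] → cuts [9, 83, 102, 153]
  VbrII (TTCTTACG, off=4): starts [39, 122, 157] → cuts [43, 126, 161]
  FykIII (AACA, off=2): starts [48, 62] → cuts [50, 64]
  XjeX (AGCACC, off=6): starts [32, 55, 71, 91] → cuts [38, 61, 77, 97]
  PtaII (TAGC, off=0): starts [0, 14, 67, 90, 117, 138, 143, 168] → cuts [14, 67, 90, 117, 138, 143, 168] (position 0 is a terminus of the linear molecule — no cut)

All cut coordinates (distinct, sorted): [9, 14, 38, 43, 50, 61, 64, 67, 77, 83, 90, 97, 102, 117, 126, 138, 143, 153, 161, 168]

Fragment lengths:
  [0,9): 9 bp
  [9,14): 5 bp
  [14,38): 24 bp
  [38,43): 5 bp
  [43,50): 7 bp
  [50,61): 11 bp
  [61,64): 3 bp
  [64,67): 3 bp
  [67,77): 10 bp
  [77,83): 6 bp
  [83,90): 7 bp
  [90,97): 7 bp
  [97,102): 5 bp
  [102,117): 15 bp
  [117,126): 9 bp
  [126,138): 12 bp
  [138,143): 5 bp
  [143,153): 10 bp
  [153,161): 8 bp
  [161,168): 7 bp
  [168,173): 5 bp

[3,3,5,5,5,5,5,6,7,7,7,7,8,9,9,10,10,11,12,15,24]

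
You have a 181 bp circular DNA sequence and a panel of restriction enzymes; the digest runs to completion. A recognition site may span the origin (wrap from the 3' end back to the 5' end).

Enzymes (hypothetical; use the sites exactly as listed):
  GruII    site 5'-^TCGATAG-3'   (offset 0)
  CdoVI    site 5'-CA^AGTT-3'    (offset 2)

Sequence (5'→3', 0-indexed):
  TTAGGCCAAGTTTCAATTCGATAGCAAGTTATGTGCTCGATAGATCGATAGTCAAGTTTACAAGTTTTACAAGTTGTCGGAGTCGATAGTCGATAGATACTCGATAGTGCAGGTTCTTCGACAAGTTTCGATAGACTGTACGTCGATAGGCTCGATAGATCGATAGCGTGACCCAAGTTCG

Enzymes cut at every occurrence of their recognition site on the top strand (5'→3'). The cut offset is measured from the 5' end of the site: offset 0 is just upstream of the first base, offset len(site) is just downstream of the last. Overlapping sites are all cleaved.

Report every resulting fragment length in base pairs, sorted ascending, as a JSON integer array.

Scan for sites:
  GruII (TCGATAG, off=0): starts [17, 36, 44, 82, 89, 100, 127, 142, 151, 159] → cuts [17, 36, 44, 82, 89, 100, 127, 142, 151, 159]
  CdoVI (CAAGTT, off=2): starts [6, 24, 52, 60, 69, 121, 173] → cuts [8, 26, 54, 62, 71, 123, 175]

All cut coordinates (distinct, sorted): [8, 17, 26, 36, 44, 54, 62, 71, 82, 89, 100, 123, 127, 142, 151, 159, 175]

Fragment lengths:
  8→17: 9 bp
  17→26: 9 bp
  26→36: 10 bp
  36→44: 8 bp
  44→54: 10 bp
  54→62: 8 bp
  62→71: 9 bp
  71→82: 11 bp
  82→89: 7 bp
  89→100: 11 bp
  100→123: 23 bp
  123→127: 4 bp
  127→142: 15 bp
  142→151: 9 bp
  151→159: 8 bp
  159→175: 16 bp
  175→8 (wrap): 181-175+8 = 14 bp

[4,7,8,8,8,9,9,9,9,10,10,11,11,14,15,16,23]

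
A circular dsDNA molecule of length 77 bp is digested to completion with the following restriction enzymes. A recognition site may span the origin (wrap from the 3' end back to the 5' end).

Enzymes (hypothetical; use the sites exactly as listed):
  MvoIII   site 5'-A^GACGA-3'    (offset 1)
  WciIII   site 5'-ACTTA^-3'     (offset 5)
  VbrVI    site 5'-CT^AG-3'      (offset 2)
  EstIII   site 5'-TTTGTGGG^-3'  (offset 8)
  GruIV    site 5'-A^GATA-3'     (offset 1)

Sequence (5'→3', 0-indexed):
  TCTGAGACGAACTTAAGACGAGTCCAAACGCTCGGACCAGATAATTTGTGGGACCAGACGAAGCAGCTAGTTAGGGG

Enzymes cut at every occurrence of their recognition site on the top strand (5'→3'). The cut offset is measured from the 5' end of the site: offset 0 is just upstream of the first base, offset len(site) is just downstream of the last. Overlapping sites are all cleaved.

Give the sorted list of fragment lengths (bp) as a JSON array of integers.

Per-enzyme occurrences:
  MvoIII (AGACGA, off=1): starts [4, 15, 55] → cuts [5, 16, 56]
  WciIII (ACTTA, off=5): starts [10] → cuts [15]
  VbrVI (CTAG, off=2): starts [66] → cuts [68]
  EstIII (TTTGTGGG, off=8): starts [44] → cuts [52]
  GruIV (AGATA, off=1): starts [38] → cuts [39]

Pooled cuts: [5, 15, 16, 39, 52, 56, 68]

Fragments:
  5→15: 10 bp
  15→16: 1 bp
  16→39: 23 bp
  39→52: 13 bp
  52→56: 4 bp
  56→68: 12 bp
  68→5 (wrap): 77-68+5 = 14 bp

[1,4,10,12,13,14,23]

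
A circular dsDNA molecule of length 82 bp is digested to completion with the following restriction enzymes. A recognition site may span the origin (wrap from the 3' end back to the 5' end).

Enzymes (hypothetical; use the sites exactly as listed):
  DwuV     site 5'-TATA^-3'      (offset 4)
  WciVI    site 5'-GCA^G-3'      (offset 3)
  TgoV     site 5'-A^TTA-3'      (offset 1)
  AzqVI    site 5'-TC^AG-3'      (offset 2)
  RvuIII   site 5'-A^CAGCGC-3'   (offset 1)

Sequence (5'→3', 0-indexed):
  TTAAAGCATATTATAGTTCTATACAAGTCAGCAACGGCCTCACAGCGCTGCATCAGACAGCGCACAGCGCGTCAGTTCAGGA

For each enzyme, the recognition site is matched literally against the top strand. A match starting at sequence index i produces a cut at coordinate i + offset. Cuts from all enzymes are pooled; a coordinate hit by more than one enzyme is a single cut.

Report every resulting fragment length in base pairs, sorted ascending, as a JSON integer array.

[3,4,5,5,6,7,8,9,10,12,13]

Scan for sites:
  DwuV (TATA, off=4): starts [11, 19] → cuts [15, 23]
  WciVI (GCAG, off=3): no sites
  TgoV (ATTA, off=1): starts [9, 81] → cuts [0, 10]
  AzqVI (TCAG, off=2): starts [27, 52, 71, 76] → cuts [29, 54, 73, 78]
  RvuIII (ACAGCGC, off=1): starts [41, 56, 63] → cuts [42, 57, 64]

All cut coordinates (distinct, sorted): [0, 10, 15, 23, 29, 42, 54, 57, 64, 73, 78]

Fragments:
  0→10: 10 bp
  10→15: 5 bp
  15→23: 8 bp
  23→29: 6 bp
  29→42: 13 bp
  42→54: 12 bp
  54→57: 3 bp
  57→64: 7 bp
  64→73: 9 bp
  73→78: 5 bp
  78→0 (wrap): 82-78+0 = 4 bp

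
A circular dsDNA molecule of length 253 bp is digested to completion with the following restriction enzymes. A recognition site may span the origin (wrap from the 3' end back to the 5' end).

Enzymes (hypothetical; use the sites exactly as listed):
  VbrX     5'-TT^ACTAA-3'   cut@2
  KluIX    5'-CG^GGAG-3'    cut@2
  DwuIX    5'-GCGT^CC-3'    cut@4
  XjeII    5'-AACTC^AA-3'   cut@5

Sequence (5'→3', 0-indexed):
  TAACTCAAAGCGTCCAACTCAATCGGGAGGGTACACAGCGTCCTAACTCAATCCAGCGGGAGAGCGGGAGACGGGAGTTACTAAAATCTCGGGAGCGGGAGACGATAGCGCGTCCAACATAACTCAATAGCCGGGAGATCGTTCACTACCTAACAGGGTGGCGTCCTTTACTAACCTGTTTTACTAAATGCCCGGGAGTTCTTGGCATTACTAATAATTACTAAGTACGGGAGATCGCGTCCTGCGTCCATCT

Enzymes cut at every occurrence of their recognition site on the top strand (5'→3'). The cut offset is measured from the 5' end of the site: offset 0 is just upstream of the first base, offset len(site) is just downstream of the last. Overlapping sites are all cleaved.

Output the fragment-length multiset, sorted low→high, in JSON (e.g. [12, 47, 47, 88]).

Site scan:
  VbrX TTACTAA/2: at [77, 167, 180, 207, 217] ⇒ [79, 169, 182, 209, 219]
  KluIX CGGGAG/2: at [23, 56, 64, 71, 89, 95, 131, 192, 227] ⇒ [25, 58, 66, 73, 91, 97, 133, 194, 229]
  DwuIX GCGTCC/4: at [9, 37, 109, 160, 236, 243] ⇒ [13, 41, 113, 164, 240, 247]
  XjeII AACTCAA/5: at [1, 15, 44, 120] ⇒ [6, 20, 49, 125]

All cut coordinates (distinct, sorted): [6, 13, 20, 25, 41, 49, 58, 66, 73, 79, 91, 97, 113, 125, 133, 164, 169, 182, 194, 209, 219, 229, 240, 247]

Fragment lengths:
  6→13: 7 bp
  13→20: 7 bp
  20→25: 5 bp
  25→41: 16 bp
  41→49: 8 bp
  49→58: 9 bp
  58→66: 8 bp
  66→73: 7 bp
  73→79: 6 bp
  79→91: 12 bp
  91→97: 6 bp
  97→113: 16 bp
  113→125: 12 bp
  125→133: 8 bp
  133→164: 31 bp
  164→169: 5 bp
  169→182: 13 bp
  182→194: 12 bp
  194→209: 15 bp
  209→219: 10 bp
  219→229: 10 bp
  229→240: 11 bp
  240→247: 7 bp
  247→6 (wrap): 253-247+6 = 12 bp

[5,5,6,6,7,7,7,7,8,8,8,9,10,10,11,12,12,12,12,13,15,16,16,31]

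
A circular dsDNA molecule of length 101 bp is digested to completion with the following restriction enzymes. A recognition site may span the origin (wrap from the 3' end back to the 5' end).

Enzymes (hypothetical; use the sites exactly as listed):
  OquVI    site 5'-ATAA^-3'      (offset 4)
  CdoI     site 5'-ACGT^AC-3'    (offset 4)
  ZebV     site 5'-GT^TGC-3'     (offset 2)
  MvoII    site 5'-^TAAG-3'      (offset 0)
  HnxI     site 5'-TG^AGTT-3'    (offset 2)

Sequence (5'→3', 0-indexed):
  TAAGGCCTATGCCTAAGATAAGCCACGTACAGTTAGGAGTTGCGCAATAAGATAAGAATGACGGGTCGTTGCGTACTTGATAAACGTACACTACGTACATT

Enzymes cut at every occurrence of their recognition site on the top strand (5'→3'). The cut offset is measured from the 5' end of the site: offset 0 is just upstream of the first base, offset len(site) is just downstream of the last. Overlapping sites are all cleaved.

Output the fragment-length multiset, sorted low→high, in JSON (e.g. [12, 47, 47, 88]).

Site scan:
  OquVI ATAA/4: at [17, 46, 51, 79] ⇒ [21, 50, 55, 83]
  CdoI ACGTAC/4: at [24, 83, 92] ⇒ [28, 87, 96]
  ZebV GTTGC/2: at [38, 67] ⇒ [40, 69]
  MvoII TAAG/0: at [0, 13, 18, 47, 52] ⇒ [0, 13, 18, 47, 52]
  HnxI (TGAGTT, off=2): no sites

Pooled cuts: [0, 13, 18, 21, 28, 40, 47, 50, 52, 55, 69, 83, 87, 96]

Fragments:
  0→13: 13 bp
  13→18: 5 bp
  18→21: 3 bp
  21→28: 7 bp
  28→40: 12 bp
  40→47: 7 bp
  47→50: 3 bp
  50→52: 2 bp
  52→55: 3 bp
  55→69: 14 bp
  69→83: 14 bp
  83→87: 4 bp
  87→96: 9 bp
  96→0 (wrap): 101-96+0 = 5 bp

[2,3,3,3,4,5,5,7,7,9,12,13,14,14]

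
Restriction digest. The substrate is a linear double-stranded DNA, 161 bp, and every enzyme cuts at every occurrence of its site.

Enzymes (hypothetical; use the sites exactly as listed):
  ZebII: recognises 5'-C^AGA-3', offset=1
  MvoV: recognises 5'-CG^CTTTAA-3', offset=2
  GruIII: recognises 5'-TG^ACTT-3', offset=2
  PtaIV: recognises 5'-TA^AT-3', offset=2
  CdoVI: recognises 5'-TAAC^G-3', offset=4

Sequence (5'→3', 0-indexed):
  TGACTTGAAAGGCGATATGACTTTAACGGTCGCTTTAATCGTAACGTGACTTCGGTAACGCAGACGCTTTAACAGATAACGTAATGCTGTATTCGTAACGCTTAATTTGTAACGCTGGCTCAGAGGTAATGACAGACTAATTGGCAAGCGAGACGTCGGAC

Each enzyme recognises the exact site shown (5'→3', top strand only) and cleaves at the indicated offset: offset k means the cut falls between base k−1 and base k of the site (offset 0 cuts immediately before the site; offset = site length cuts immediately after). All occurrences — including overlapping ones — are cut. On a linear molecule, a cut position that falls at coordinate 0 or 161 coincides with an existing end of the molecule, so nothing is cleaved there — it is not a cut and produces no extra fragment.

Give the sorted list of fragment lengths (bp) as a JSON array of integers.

Per-enzyme occurrences:
  ZebII CAGA/1: at [60, 72, 120, 132] ⇒ [61, 73, 121, 133]
  MvoV CGCTTTAA/2: at [30, 64] ⇒ [32, 66]
  GruIII TGACTT/2: at [0, 17, 46] ⇒ [2, 19, 48]
  PtaIV TAAT/2: at [35, 81, 102, 126, 137] ⇒ [37, 83, 104, 128, 139]
  CdoVI TAACG/4: at [23, 41, 55, 76, 95, 109] ⇒ [27, 45, 59, 80, 99, 113]

Pooled cuts: [2, 19, 27, 32, 37, 45, 48, 59, 61, 66, 73, 80, 83, 99, 104, 113, 121, 128, 133, 139]

Fragments:
  [0,2): 2 bp
  [2,19): 17 bp
  [19,27): 8 bp
  [27,32): 5 bp
  [32,37): 5 bp
  [37,45): 8 bp
  [45,48): 3 bp
  [48,59): 11 bp
  [59,61): 2 bp
  [61,66): 5 bp
  [66,73): 7 bp
  [73,80): 7 bp
  [80,83): 3 bp
  [83,99): 16 bp
  [99,104): 5 bp
  [104,113): 9 bp
  [113,121): 8 bp
  [121,128): 7 bp
  [128,133): 5 bp
  [133,139): 6 bp
  [139,161): 22 bp

[2,2,3,3,5,5,5,5,5,6,7,7,7,8,8,8,9,11,16,17,22]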